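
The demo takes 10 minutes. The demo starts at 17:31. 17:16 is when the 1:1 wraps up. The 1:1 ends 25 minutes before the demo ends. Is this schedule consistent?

Yes

The demo ends at 17:31 + 10 min = 17:41.
The 1:1 ends at 17:41 − 25 min = 17:16.
That matches the stated 17:16, so the schedule is consistent.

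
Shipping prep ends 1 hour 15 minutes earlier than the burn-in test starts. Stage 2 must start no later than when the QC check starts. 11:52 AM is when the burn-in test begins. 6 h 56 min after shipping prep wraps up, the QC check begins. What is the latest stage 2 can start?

5:33 PM

Shipping prep ends at 11:52 AM − 75 min = 10:37 AM.
The QC check starts at 10:37 AM + 416 min = 5:33 PM.
Stage 2 is bounded by the QC check, so the latest it can start is 5:33 PM.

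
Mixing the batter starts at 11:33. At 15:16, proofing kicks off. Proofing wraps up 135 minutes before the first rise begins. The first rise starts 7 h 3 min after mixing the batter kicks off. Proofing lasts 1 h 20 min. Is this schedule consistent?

No

The first rise starts at 11:33 + 423 min = 18:36.
Proofing ends at 18:36 − 135 min = 16:21.
Proofing starts at 16:21 − 80 min = 15:01.
But proofing is also said to start at 15:16 — a 15-minute conflict.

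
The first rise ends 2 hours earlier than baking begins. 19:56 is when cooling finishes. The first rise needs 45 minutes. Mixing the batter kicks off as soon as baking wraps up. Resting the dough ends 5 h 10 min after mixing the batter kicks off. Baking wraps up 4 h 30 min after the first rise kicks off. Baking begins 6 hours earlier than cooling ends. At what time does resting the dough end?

Baking starts at 19:56 − 360 min = 13:56.
The first rise ends at 13:56 − 120 min = 11:56.
The first rise starts at 11:56 − 45 min = 11:11.
Baking ends at 11:11 + 270 min = 15:41.
So mixing the batter starts at 15:41.
Resting the dough ends at 15:41 + 310 min = 20:51.

20:51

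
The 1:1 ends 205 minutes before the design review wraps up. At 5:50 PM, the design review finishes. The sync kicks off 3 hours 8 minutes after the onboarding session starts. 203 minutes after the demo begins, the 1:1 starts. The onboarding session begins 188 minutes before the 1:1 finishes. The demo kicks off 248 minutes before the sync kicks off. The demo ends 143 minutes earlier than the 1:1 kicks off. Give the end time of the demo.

11:17 AM

The 1:1 ends at 5:50 PM − 205 min = 2:25 PM.
The onboarding session starts at 2:25 PM − 188 min = 11:17 AM.
The sync starts at 11:17 AM + 188 min = 2:25 PM.
The demo starts at 2:25 PM − 248 min = 10:17 AM.
The 1:1 starts at 10:17 AM + 203 min = 1:40 PM.
The demo ends at 1:40 PM − 143 min = 11:17 AM.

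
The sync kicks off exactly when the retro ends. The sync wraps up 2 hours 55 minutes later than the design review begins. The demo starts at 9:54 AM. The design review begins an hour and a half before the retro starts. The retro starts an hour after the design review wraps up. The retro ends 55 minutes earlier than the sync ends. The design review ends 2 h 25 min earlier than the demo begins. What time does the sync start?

8:59 AM

The design review ends at 9:54 AM − 145 min = 7:29 AM.
The retro starts at 7:29 AM + 60 min = 8:29 AM.
The design review starts at 8:29 AM − 90 min = 6:59 AM.
The sync ends at 6:59 AM + 175 min = 9:54 AM.
The retro ends at 9:54 AM − 55 min = 8:59 AM.
So the sync starts at 8:59 AM.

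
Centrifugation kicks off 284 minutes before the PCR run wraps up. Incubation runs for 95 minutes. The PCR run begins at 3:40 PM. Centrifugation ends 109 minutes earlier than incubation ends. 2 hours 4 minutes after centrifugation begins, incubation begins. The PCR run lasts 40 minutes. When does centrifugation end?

1:26 PM

The PCR run ends at 3:40 PM + 40 min = 4:20 PM.
Centrifugation starts at 4:20 PM − 284 min = 11:36 AM.
Incubation starts at 11:36 AM + 124 min = 1:40 PM.
Incubation ends at 1:40 PM + 95 min = 3:15 PM.
Centrifugation ends at 3:15 PM − 109 min = 1:26 PM.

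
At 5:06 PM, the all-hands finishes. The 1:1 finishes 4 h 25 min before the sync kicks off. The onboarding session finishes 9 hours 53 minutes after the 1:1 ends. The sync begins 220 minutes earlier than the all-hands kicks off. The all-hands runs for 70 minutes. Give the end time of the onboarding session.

5:44 PM

The all-hands starts at 5:06 PM − 70 min = 3:56 PM.
The sync starts at 3:56 PM − 220 min = 12:16 PM.
The 1:1 ends at 12:16 PM − 265 min = 7:51 AM.
The onboarding session ends at 7:51 AM + 593 min = 5:44 PM.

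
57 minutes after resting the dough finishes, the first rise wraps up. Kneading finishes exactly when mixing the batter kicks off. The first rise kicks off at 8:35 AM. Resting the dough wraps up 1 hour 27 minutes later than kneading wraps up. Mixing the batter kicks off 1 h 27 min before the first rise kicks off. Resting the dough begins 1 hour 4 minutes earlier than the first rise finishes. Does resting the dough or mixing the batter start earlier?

Mixing the batter starts at 8:35 AM − 87 min = 7:08 AM.
So kneading ends at 7:08 AM.
Resting the dough ends at 7:08 AM + 87 min = 8:35 AM.
The first rise ends at 8:35 AM + 57 min = 9:32 AM.
Resting the dough starts at 9:32 AM − 64 min = 8:28 AM.
Resting the dough starts at 8:28 AM and mixing the batter starts at 7:08 AM, so mixing the batter is first.

mixing the batter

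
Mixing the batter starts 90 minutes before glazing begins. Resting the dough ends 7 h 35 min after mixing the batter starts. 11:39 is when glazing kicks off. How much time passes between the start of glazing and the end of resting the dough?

Mixing the batter starts at 11:39 − 90 min = 10:09.
Resting the dough ends at 10:09 + 455 min = 17:44.
From 11:39 to 17:44 is 6 h 5 min.

6 h 5 min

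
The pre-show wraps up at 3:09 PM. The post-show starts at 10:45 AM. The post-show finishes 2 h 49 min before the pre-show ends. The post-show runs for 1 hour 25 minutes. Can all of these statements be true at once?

No

The post-show ends at 3:09 PM − 169 min = 12:20 PM.
The post-show starts at 12:20 PM − 85 min = 10:55 AM.
But the post-show is also said to start at 10:45 AM — a 10-minute conflict.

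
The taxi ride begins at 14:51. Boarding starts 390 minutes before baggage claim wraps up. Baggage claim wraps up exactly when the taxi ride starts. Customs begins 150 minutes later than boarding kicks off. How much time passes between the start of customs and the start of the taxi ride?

Baggage claim ends at 14:51.
Boarding starts at 14:51 − 390 min = 08:21.
Customs starts at 08:21 + 150 min = 10:51.
From 10:51 to 14:51 is 4 hours.

4 hours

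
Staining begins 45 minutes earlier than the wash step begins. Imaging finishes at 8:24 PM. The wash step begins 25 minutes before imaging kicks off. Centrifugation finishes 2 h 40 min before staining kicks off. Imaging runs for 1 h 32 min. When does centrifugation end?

3:02 PM

Imaging starts at 8:24 PM − 92 min = 6:52 PM.
The wash step starts at 6:52 PM − 25 min = 6:27 PM.
Staining starts at 6:27 PM − 45 min = 5:42 PM.
Centrifugation ends at 5:42 PM − 160 min = 3:02 PM.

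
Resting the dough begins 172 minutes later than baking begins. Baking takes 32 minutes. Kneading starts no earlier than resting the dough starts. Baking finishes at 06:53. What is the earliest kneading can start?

Baking starts at 06:53 − 32 min = 06:21.
Resting the dough starts at 06:21 + 172 min = 09:13.
Kneading is bounded by resting the dough, so the earliest it can start is 09:13.

09:13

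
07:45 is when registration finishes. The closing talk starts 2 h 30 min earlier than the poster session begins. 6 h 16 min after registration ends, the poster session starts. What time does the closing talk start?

The poster session starts at 07:45 + 376 min = 14:01.
The closing talk starts at 14:01 − 150 min = 11:31.

11:31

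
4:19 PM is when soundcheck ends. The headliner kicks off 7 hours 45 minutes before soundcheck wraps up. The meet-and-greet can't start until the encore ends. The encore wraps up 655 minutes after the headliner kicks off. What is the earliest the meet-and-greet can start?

The headliner starts at 4:19 PM − 465 min = 8:34 AM.
The encore ends at 8:34 AM + 655 min = 7:29 PM.
The meet-and-greet is bounded by the encore, so the earliest it can start is 7:29 PM.

7:29 PM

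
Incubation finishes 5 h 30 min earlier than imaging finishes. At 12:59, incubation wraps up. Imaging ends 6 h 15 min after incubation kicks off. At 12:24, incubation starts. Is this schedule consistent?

No

Imaging ends at 12:24 + 375 min = 18:39.
Incubation ends at 18:39 − 330 min = 13:09.
But incubation is also said to end at 12:59 — a 10-minute conflict.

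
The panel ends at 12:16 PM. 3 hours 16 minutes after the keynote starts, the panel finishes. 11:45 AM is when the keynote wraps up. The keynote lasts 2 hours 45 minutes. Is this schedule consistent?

The keynote starts at 11:45 AM − 165 min = 9:00 AM.
The panel ends at 9:00 AM + 196 min = 12:16 PM.
That matches the stated 12:16 PM, so the schedule is consistent.

Yes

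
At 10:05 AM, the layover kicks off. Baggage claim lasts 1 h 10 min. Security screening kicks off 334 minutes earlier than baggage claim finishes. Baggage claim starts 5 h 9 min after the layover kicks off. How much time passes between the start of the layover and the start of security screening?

45 minutes

Baggage claim starts at 10:05 AM + 309 min = 3:14 PM.
Baggage claim ends at 3:14 PM + 70 min = 4:24 PM.
Security screening starts at 4:24 PM − 334 min = 10:50 AM.
From 10:05 AM to 10:50 AM is 45 minutes.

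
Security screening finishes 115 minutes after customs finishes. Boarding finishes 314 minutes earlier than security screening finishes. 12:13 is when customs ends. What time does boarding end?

08:54

Security screening ends at 12:13 + 115 min = 14:08.
Boarding ends at 14:08 − 314 min = 08:54.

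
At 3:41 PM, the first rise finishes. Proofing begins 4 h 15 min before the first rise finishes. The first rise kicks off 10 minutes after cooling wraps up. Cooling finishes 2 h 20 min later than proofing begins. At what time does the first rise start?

1:56 PM

Proofing starts at 3:41 PM − 255 min = 11:26 AM.
Cooling ends at 11:26 AM + 140 min = 1:46 PM.
The first rise starts at 1:46 PM + 10 min = 1:56 PM.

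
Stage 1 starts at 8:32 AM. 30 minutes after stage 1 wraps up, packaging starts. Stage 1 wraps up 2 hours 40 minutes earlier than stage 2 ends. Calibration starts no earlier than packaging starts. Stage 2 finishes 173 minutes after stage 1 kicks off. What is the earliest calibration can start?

Stage 2 ends at 8:32 AM + 173 min = 11:25 AM.
Stage 1 ends at 11:25 AM − 160 min = 8:45 AM.
Packaging starts at 8:45 AM + 30 min = 9:15 AM.
Calibration is bounded by packaging, so the earliest it can start is 9:15 AM.

9:15 AM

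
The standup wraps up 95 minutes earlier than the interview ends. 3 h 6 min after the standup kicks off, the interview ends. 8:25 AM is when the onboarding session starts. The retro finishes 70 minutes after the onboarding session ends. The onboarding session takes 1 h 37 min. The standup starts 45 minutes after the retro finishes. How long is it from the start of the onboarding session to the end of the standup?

303 minutes

The onboarding session ends at 8:25 AM + 97 min = 10:02 AM.
The retro ends at 10:02 AM + 70 min = 11:12 AM.
The standup starts at 11:12 AM + 45 min = 11:57 AM.
The interview ends at 11:57 AM + 186 min = 3:03 PM.
The standup ends at 3:03 PM − 95 min = 1:28 PM.
From 8:25 AM to 1:28 PM is 303 minutes.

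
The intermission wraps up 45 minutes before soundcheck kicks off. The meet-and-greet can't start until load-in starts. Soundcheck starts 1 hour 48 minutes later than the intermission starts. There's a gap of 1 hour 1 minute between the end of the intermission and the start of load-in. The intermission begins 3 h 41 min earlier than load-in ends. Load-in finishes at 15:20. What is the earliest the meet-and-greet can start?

13:43

The intermission starts at 15:20 − 221 min = 11:39.
Soundcheck starts at 11:39 + 108 min = 13:27.
The intermission ends at 13:27 − 45 min = 12:42.
Load-in starts at 12:42 + 61 min = 13:43.
The meet-and-greet is bounded by load-in, so the earliest it can start is 13:43.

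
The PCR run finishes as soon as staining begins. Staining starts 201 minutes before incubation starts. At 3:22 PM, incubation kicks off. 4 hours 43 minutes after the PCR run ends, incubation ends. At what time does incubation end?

4:44 PM

Staining starts at 3:22 PM − 201 min = 12:01 PM.
So the PCR run ends at 12:01 PM.
Incubation ends at 12:01 PM + 283 min = 4:44 PM.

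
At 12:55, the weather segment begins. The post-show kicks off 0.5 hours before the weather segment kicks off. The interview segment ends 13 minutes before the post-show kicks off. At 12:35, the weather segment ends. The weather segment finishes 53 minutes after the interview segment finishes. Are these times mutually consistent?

No

The post-show starts at 12:55 − 30 min = 12:25.
The interview segment ends at 12:25 − 13 min = 12:12.
The weather segment ends at 12:12 + 53 min = 13:05.
But the weather segment is also said to end at 12:35 — a 30-minute conflict.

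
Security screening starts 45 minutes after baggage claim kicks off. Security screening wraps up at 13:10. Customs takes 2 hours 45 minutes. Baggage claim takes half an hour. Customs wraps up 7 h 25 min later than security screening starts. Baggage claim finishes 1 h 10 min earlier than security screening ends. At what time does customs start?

16:55

Baggage claim ends at 13:10 − 70 min = 12:00.
Baggage claim starts at 12:00 − 30 min = 11:30.
Security screening starts at 11:30 + 45 min = 12:15.
Customs ends at 12:15 + 445 min = 19:40.
Customs starts at 19:40 − 165 min = 16:55.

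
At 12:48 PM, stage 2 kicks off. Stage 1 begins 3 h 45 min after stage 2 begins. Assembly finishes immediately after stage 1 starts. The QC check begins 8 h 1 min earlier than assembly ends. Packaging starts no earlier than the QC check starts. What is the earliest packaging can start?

8:32 AM

Stage 1 starts at 12:48 PM + 225 min = 4:33 PM.
So assembly ends at 4:33 PM.
The QC check starts at 4:33 PM − 481 min = 8:32 AM.
Packaging is bounded by the QC check, so the earliest it can start is 8:32 AM.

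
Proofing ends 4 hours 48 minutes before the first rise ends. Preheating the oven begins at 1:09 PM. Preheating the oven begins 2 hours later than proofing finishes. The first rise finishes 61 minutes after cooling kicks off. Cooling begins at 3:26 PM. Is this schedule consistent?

No

The first rise ends at 3:26 PM + 61 min = 4:27 PM.
Proofing ends at 4:27 PM − 288 min = 11:39 AM.
Preheating the oven starts at 11:39 AM + 120 min = 1:39 PM.
But preheating the oven is also said to start at 1:09 PM — a 30-minute conflict.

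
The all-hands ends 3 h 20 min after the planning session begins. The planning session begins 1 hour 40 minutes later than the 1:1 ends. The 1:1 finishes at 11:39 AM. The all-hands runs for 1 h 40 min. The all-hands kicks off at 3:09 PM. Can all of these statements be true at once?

The planning session starts at 11:39 AM + 100 min = 1:19 PM.
The all-hands ends at 1:19 PM + 200 min = 4:39 PM.
The all-hands starts at 4:39 PM − 100 min = 2:59 PM.
But the all-hands is also said to start at 3:09 PM — a 10-minute conflict.

No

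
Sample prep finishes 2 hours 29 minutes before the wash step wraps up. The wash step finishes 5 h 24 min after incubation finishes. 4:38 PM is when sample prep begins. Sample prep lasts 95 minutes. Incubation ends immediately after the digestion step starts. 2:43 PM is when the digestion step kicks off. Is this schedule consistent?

No

Incubation ends at 2:43 PM.
The wash step ends at 2:43 PM + 324 min = 8:07 PM.
Sample prep ends at 8:07 PM − 149 min = 5:38 PM.
Sample prep starts at 5:38 PM − 95 min = 4:03 PM.
But sample prep is also said to start at 4:38 PM — a 35-minute conflict.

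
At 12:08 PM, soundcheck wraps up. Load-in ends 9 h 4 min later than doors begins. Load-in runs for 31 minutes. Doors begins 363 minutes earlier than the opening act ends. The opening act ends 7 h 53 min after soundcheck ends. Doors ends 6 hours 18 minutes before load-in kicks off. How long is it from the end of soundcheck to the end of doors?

The opening act ends at 12:08 PM + 473 min = 8:01 PM.
Doors starts at 8:01 PM − 363 min = 1:58 PM.
Load-in ends at 1:58 PM + 544 min = 11:02 PM.
Load-in starts at 11:02 PM − 31 min = 10:31 PM.
Doors ends at 10:31 PM − 378 min = 4:13 PM.
From 12:08 PM to 4:13 PM is 4 hours 5 minutes.

4 hours 5 minutes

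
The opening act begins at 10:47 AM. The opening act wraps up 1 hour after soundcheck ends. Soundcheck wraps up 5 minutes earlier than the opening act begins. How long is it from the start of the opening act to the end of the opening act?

55 minutes

Soundcheck ends at 10:47 AM − 5 min = 10:42 AM.
The opening act ends at 10:42 AM + 60 min = 11:42 AM.
From 10:47 AM to 11:42 AM is 55 minutes.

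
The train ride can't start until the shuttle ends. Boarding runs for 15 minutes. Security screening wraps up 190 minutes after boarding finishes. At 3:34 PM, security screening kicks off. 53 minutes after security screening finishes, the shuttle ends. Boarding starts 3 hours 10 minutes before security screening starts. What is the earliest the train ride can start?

Boarding starts at 3:34 PM − 190 min = 12:24 PM.
Boarding ends at 12:24 PM + 15 min = 12:39 PM.
Security screening ends at 12:39 PM + 190 min = 3:49 PM.
The shuttle ends at 3:49 PM + 53 min = 4:42 PM.
The train ride is bounded by the shuttle, so the earliest it can start is 4:42 PM.

4:42 PM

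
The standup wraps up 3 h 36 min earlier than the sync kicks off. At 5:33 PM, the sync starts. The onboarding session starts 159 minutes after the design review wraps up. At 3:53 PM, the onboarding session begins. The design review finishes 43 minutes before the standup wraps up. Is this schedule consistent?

Yes

The standup ends at 5:33 PM − 216 min = 1:57 PM.
The design review ends at 1:57 PM − 43 min = 1:14 PM.
The onboarding session starts at 1:14 PM + 159 min = 3:53 PM.
That matches the stated 3:53 PM, so the schedule is consistent.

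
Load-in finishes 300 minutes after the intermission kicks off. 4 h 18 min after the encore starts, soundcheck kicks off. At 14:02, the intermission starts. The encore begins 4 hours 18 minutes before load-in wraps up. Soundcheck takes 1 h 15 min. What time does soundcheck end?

20:17

Load-in ends at 14:02 + 300 min = 19:02.
The encore starts at 19:02 − 258 min = 14:44.
Soundcheck starts at 14:44 + 258 min = 19:02.
Soundcheck ends at 19:02 + 75 min = 20:17.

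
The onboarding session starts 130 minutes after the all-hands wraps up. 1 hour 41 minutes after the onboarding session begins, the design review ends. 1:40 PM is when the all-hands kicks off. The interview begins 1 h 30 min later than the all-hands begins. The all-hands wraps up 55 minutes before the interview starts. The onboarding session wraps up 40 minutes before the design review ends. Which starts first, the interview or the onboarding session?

the interview

The interview starts at 1:40 PM + 90 min = 3:10 PM.
The all-hands ends at 3:10 PM − 55 min = 2:15 PM.
The onboarding session starts at 2:15 PM + 130 min = 4:25 PM.
The interview starts at 3:10 PM and the onboarding session starts at 4:25 PM, so the interview is first.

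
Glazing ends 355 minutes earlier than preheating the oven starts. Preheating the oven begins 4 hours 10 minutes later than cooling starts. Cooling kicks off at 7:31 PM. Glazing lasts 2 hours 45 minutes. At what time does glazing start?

Preheating the oven starts at 7:31 PM + 250 min = 11:41 PM.
Glazing ends at 11:41 PM − 355 min = 5:46 PM.
Glazing starts at 5:46 PM − 165 min = 3:01 PM.

3:01 PM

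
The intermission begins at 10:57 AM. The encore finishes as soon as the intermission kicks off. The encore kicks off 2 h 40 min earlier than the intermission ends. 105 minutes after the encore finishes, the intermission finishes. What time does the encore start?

The encore ends at 10:57 AM.
The intermission ends at 10:57 AM + 105 min = 12:42 PM.
The encore starts at 12:42 PM − 160 min = 10:02 AM.

10:02 AM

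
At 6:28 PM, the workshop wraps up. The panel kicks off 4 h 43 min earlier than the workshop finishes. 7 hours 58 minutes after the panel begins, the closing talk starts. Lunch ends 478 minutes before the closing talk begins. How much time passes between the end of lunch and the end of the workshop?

The panel starts at 6:28 PM − 283 min = 1:45 PM.
The closing talk starts at 1:45 PM + 478 min = 9:43 PM.
Lunch ends at 9:43 PM − 478 min = 1:45 PM.
From 1:45 PM to 6:28 PM is 283 minutes.

283 minutes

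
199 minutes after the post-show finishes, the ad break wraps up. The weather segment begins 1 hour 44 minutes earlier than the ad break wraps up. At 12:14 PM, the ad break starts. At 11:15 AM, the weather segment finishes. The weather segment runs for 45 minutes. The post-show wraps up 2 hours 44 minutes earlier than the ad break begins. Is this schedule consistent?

The post-show ends at 12:14 PM − 164 min = 9:30 AM.
The ad break ends at 9:30 AM + 199 min = 12:49 PM.
The weather segment starts at 12:49 PM − 104 min = 11:05 AM.
The weather segment ends at 11:05 AM + 45 min = 11:50 AM.
But the weather segment is also said to end at 11:15 AM — a 35-minute conflict.

No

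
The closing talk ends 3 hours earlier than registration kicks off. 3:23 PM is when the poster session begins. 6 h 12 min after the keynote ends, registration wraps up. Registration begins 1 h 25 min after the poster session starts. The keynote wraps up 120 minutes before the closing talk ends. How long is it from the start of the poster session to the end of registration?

2 hours 37 minutes

Registration starts at 3:23 PM + 85 min = 4:48 PM.
The closing talk ends at 4:48 PM − 180 min = 1:48 PM.
The keynote ends at 1:48 PM − 120 min = 11:48 AM.
Registration ends at 11:48 AM + 372 min = 6:00 PM.
From 3:23 PM to 6:00 PM is 2 hours 37 minutes.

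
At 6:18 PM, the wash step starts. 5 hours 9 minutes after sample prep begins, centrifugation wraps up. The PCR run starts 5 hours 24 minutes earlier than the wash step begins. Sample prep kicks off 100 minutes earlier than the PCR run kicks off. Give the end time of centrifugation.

The PCR run starts at 6:18 PM − 324 min = 12:54 PM.
Sample prep starts at 12:54 PM − 100 min = 11:14 AM.
Centrifugation ends at 11:14 AM + 309 min = 4:23 PM.

4:23 PM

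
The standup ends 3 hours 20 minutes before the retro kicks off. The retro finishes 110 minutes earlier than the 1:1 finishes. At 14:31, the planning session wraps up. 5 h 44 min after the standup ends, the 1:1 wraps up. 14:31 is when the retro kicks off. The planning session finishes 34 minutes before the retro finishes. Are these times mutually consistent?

The standup ends at 14:31 − 200 min = 11:11.
The 1:1 ends at 11:11 + 344 min = 16:55.
The retro ends at 16:55 − 110 min = 15:05.
The planning session ends at 15:05 − 34 min = 14:31.
That matches the stated 14:31, so the schedule is consistent.

Yes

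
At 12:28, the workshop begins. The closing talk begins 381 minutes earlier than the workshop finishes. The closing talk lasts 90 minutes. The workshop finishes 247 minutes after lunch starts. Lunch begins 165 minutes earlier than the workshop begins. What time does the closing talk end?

Lunch starts at 12:28 − 165 min = 09:43.
The workshop ends at 09:43 + 247 min = 13:50.
The closing talk starts at 13:50 − 381 min = 07:29.
The closing talk ends at 07:29 + 90 min = 08:59.

08:59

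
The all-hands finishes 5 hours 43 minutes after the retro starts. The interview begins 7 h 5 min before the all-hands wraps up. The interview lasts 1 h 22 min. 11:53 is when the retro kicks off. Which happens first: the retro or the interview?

The all-hands ends at 11:53 + 343 min = 17:36.
The interview starts at 17:36 − 425 min = 10:31.
The retro starts at 11:53 and the interview starts at 10:31, so the interview is first.

the interview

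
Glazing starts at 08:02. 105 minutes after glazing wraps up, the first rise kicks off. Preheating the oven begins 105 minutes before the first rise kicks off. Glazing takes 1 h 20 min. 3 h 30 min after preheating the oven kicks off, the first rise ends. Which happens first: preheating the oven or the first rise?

Glazing ends at 08:02 + 80 min = 09:22.
The first rise starts at 09:22 + 105 min = 11:07.
Preheating the oven starts at 11:07 − 105 min = 09:22.
Preheating the oven starts at 09:22 and the first rise starts at 11:07, so preheating the oven is first.

preheating the oven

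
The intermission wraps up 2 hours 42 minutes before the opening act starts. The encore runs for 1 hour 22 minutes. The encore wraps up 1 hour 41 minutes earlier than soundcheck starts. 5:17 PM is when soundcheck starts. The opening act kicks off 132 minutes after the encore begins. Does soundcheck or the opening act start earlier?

the opening act

The encore ends at 5:17 PM − 101 min = 3:36 PM.
The encore starts at 3:36 PM − 82 min = 2:14 PM.
The opening act starts at 2:14 PM + 132 min = 4:26 PM.
Soundcheck starts at 5:17 PM and the opening act starts at 4:26 PM, so the opening act is first.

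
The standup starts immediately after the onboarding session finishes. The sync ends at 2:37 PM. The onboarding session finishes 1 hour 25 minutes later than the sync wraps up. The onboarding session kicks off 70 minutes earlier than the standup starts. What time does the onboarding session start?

2:52 PM

The onboarding session ends at 2:37 PM + 85 min = 4:02 PM.
So the standup starts at 4:02 PM.
The onboarding session starts at 4:02 PM − 70 min = 2:52 PM.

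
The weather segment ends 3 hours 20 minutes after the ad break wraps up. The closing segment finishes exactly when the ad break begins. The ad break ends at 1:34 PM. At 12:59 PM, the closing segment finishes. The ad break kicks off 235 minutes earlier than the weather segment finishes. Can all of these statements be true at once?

Yes

The weather segment ends at 1:34 PM + 200 min = 4:54 PM.
The ad break starts at 4:54 PM − 235 min = 12:59 PM.
So the closing segment ends at 12:59 PM.
That matches the stated 12:59 PM, so the schedule is consistent.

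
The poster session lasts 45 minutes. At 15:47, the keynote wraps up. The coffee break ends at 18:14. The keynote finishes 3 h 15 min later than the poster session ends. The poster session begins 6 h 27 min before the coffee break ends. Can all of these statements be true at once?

The poster session starts at 18:14 − 387 min = 11:47.
The poster session ends at 11:47 + 45 min = 12:32.
The keynote ends at 12:32 + 195 min = 15:47.
That matches the stated 15:47, so the schedule is consistent.

Yes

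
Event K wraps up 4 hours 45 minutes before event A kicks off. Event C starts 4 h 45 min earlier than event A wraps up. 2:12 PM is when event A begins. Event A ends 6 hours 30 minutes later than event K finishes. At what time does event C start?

Event K ends at 2:12 PM − 285 min = 9:27 AM.
Event A ends at 9:27 AM + 390 min = 3:57 PM.
Event C starts at 3:57 PM − 285 min = 11:12 AM.

11:12 AM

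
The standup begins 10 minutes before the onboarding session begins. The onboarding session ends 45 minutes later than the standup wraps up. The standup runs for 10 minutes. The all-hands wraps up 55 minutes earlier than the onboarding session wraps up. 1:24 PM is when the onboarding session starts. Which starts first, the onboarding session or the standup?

The standup starts at 1:24 PM − 10 min = 1:14 PM.
The onboarding session starts at 1:24 PM and the standup starts at 1:14 PM, so the standup is first.

the standup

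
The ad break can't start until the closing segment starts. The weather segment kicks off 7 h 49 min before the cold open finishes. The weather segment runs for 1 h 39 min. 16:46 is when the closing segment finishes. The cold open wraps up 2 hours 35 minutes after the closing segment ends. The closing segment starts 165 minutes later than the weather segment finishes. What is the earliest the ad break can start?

15:56

The cold open ends at 16:46 + 155 min = 19:21.
The weather segment starts at 19:21 − 469 min = 11:32.
The weather segment ends at 11:32 + 99 min = 13:11.
The closing segment starts at 13:11 + 165 min = 15:56.
The ad break is bounded by the closing segment, so the earliest it can start is 15:56.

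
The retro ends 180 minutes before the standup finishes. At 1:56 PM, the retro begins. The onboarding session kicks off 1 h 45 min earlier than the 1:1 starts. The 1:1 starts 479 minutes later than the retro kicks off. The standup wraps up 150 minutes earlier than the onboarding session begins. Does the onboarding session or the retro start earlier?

the retro

The 1:1 starts at 1:56 PM + 479 min = 9:55 PM.
The onboarding session starts at 9:55 PM − 105 min = 8:10 PM.
The onboarding session starts at 8:10 PM and the retro starts at 1:56 PM, so the retro is first.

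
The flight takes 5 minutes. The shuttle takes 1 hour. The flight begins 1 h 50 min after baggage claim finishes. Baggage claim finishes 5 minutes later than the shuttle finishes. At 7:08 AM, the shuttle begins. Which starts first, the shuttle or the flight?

The shuttle ends at 7:08 AM + 60 min = 8:08 AM.
Baggage claim ends at 8:08 AM + 5 min = 8:13 AM.
The flight starts at 8:13 AM + 110 min = 10:03 AM.
The shuttle starts at 7:08 AM and the flight starts at 10:03 AM, so the shuttle is first.

the shuttle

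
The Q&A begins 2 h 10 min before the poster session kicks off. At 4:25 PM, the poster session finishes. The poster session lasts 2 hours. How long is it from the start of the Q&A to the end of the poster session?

The poster session starts at 4:25 PM − 120 min = 2:25 PM.
The Q&A starts at 2:25 PM − 130 min = 12:15 PM.
From 12:15 PM to 4:25 PM is 4 h 10 min.

4 h 10 min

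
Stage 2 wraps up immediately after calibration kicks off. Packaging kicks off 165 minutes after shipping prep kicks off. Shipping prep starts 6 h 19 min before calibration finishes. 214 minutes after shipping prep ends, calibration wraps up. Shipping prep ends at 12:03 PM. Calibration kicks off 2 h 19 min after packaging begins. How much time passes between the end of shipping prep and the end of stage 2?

Calibration ends at 12:03 PM + 214 min = 3:37 PM.
Shipping prep starts at 3:37 PM − 379 min = 9:18 AM.
Packaging starts at 9:18 AM + 165 min = 12:03 PM.
Calibration starts at 12:03 PM + 139 min = 2:22 PM.
So stage 2 ends at 2:22 PM.
From 12:03 PM to 2:22 PM is 139 minutes.

139 minutes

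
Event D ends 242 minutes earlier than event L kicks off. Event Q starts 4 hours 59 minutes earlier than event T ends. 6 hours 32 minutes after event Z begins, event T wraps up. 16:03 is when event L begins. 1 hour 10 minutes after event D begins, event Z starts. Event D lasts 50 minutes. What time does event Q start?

Event D ends at 16:03 − 242 min = 12:01.
Event D starts at 12:01 − 50 min = 11:11.
Event Z starts at 11:11 + 70 min = 12:21.
Event T ends at 12:21 + 392 min = 18:53.
Event Q starts at 18:53 − 299 min = 13:54.

13:54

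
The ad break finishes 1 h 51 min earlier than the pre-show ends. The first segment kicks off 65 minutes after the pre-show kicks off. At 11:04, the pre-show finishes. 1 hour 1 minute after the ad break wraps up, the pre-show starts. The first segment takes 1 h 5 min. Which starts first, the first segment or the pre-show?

the pre-show

The ad break ends at 11:04 − 111 min = 09:13.
The pre-show starts at 09:13 + 61 min = 10:14.
The first segment starts at 10:14 + 65 min = 11:19.
The first segment starts at 11:19 and the pre-show starts at 10:14, so the pre-show is first.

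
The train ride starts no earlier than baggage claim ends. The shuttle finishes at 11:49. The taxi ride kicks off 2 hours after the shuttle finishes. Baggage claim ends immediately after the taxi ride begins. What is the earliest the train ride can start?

13:49

The taxi ride starts at 11:49 + 120 min = 13:49.
So baggage claim ends at 13:49.
The train ride is bounded by baggage claim, so the earliest it can start is 13:49.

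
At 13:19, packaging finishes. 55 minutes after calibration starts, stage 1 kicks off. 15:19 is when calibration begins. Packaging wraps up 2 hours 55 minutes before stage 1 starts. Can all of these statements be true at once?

Yes

Stage 1 starts at 15:19 + 55 min = 16:14.
Packaging ends at 16:14 − 175 min = 13:19.
That matches the stated 13:19, so the schedule is consistent.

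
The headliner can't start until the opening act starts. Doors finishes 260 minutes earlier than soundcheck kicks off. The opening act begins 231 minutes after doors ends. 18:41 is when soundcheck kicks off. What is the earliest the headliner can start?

Doors ends at 18:41 − 260 min = 14:21.
The opening act starts at 14:21 + 231 min = 18:12.
The headliner is bounded by the opening act, so the earliest it can start is 18:12.

18:12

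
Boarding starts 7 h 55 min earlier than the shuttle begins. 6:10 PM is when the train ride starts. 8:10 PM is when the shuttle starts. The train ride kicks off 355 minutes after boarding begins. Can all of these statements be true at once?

Boarding starts at 8:10 PM − 475 min = 12:15 PM.
The train ride starts at 12:15 PM + 355 min = 6:10 PM.
That matches the stated 6:10 PM, so the schedule is consistent.

Yes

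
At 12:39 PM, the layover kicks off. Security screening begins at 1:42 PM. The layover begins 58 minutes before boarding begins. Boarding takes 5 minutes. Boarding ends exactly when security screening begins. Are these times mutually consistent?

Boarding ends at 1:42 PM.
Boarding starts at 1:42 PM − 5 min = 1:37 PM.
The layover starts at 1:37 PM − 58 min = 12:39 PM.
That matches the stated 12:39 PM, so the schedule is consistent.

Yes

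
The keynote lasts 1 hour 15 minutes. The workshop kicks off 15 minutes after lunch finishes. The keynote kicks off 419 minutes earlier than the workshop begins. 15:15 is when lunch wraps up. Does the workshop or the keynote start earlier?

the keynote

The workshop starts at 15:15 + 15 min = 15:30.
The keynote starts at 15:30 − 419 min = 08:31.
The workshop starts at 15:30 and the keynote starts at 08:31, so the keynote is first.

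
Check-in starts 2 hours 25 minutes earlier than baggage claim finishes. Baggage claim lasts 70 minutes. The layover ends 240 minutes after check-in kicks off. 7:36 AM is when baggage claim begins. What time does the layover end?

Baggage claim ends at 7:36 AM + 70 min = 8:46 AM.
Check-in starts at 8:46 AM − 145 min = 6:21 AM.
The layover ends at 6:21 AM + 240 min = 10:21 AM.

10:21 AM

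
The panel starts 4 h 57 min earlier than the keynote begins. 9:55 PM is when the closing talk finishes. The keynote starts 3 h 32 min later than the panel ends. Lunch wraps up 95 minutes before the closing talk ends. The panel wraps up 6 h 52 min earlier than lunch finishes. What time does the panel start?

Lunch ends at 9:55 PM − 95 min = 8:20 PM.
The panel ends at 8:20 PM − 412 min = 1:28 PM.
The keynote starts at 1:28 PM + 212 min = 5:00 PM.
The panel starts at 5:00 PM − 297 min = 12:03 PM.

12:03 PM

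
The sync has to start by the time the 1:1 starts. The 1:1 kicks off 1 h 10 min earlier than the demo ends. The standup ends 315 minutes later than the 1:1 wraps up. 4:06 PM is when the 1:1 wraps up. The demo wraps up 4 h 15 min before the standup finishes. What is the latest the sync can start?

The standup ends at 4:06 PM + 315 min = 9:21 PM.
The demo ends at 9:21 PM − 255 min = 5:06 PM.
The 1:1 starts at 5:06 PM − 70 min = 3:56 PM.
The sync is bounded by the 1:1, so the latest it can start is 3:56 PM.

3:56 PM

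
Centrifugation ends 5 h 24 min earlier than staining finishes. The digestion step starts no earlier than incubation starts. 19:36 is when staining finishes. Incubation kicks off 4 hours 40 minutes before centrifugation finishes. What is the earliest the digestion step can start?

09:32

Centrifugation ends at 19:36 − 324 min = 14:12.
Incubation starts at 14:12 − 280 min = 09:32.
The digestion step is bounded by incubation, so the earliest it can start is 09:32.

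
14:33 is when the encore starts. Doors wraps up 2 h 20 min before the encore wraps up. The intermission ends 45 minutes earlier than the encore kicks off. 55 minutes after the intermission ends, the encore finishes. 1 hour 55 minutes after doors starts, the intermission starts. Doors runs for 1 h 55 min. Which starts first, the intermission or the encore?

The intermission ends at 14:33 − 45 min = 13:48.
The encore ends at 13:48 + 55 min = 14:43.
Doors ends at 14:43 − 140 min = 12:23.
Doors starts at 12:23 − 115 min = 10:28.
The intermission starts at 10:28 + 115 min = 12:23.
The intermission starts at 12:23 and the encore starts at 14:33, so the intermission is first.

the intermission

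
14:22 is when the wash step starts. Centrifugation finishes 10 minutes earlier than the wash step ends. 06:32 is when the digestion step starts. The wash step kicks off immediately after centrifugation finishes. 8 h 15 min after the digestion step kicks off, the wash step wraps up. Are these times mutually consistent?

The wash step ends at 06:32 + 495 min = 14:47.
Centrifugation ends at 14:47 − 10 min = 14:37.
So the wash step starts at 14:37.
But the wash step is also said to start at 14:22 — a 15-minute conflict.

No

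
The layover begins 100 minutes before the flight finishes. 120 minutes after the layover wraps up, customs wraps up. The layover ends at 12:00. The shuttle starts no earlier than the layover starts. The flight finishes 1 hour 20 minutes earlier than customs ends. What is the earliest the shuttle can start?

Customs ends at 12:00 + 120 min = 14:00.
The flight ends at 14:00 − 80 min = 12:40.
The layover starts at 12:40 − 100 min = 11:00.
The shuttle is bounded by the layover, so the earliest it can start is 11:00.

11:00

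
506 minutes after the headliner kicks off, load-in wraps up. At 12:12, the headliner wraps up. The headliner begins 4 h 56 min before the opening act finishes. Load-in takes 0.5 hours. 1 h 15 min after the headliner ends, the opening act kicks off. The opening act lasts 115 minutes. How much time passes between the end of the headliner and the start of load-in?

The opening act starts at 12:12 + 75 min = 13:27.
The opening act ends at 13:27 + 115 min = 15:22.
The headliner starts at 15:22 − 296 min = 10:26.
Load-in ends at 10:26 + 506 min = 18:52.
Load-in starts at 18:52 − 30 min = 18:22.
From 12:12 to 18:22 is 6 hours 10 minutes.

6 hours 10 minutes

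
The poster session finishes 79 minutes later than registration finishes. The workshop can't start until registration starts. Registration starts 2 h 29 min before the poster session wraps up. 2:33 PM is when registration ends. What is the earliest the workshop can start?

1:23 PM

The poster session ends at 2:33 PM + 79 min = 3:52 PM.
Registration starts at 3:52 PM − 149 min = 1:23 PM.
The workshop is bounded by registration, so the earliest it can start is 1:23 PM.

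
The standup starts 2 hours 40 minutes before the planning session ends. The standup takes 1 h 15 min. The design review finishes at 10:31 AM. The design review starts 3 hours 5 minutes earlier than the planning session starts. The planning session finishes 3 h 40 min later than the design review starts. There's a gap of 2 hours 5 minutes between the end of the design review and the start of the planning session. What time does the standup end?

11:46 AM

The planning session starts at 10:31 AM + 125 min = 12:36 PM.
The design review starts at 12:36 PM − 185 min = 9:31 AM.
The planning session ends at 9:31 AM + 220 min = 1:11 PM.
The standup starts at 1:11 PM − 160 min = 10:31 AM.
The standup ends at 10:31 AM + 75 min = 11:46 AM.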